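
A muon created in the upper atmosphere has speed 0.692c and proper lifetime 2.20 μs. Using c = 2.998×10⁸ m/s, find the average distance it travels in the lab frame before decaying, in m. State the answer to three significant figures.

632 m

With β = 0.692, γ = 1/√(1 − 0.692²) = 1/√0.521136 = 1.3852.
Lab-frame lifetime: Δt = γτ = 1.3852 × 2.20 μs = 3.0474 μs.
Distance: d = vΔt = 0.692 × 2.998×10⁸ m/s × 3.0474×10^-6 s = 632 m.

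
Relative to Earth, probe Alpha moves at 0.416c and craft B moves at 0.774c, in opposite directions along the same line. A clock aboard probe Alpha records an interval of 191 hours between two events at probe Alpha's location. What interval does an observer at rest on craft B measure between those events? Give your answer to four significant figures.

438.5 hours

The velocity of probe Alpha relative to craft B is (0.416 + 0.774)c / (1 + 0.416×0.774) = 0.90016c; relative speed 0.90016c.
At |u| = 0.90016c, γ = (1 − 0.810288)^(−1/2) = 2.2959.
Probe Alpha's interval is proper; time dilation gives Δt_B = γΔτ = 2.2959 × 191 hours = 438.5 hours.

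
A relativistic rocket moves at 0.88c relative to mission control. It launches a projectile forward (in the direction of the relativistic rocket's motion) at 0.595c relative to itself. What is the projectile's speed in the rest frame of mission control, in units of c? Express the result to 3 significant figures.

0.968c

Relativistic velocity addition: u = (u' + v)/(1 + u'v/c²), with u' = 0.595c and v = 0.88c.
Numerator: 0.595 + 0.88 = 1.475. Denominator: 1 + (0.595)(0.88) = 1.5236.
u = 1.475/1.5236 = 0.9681, so the speed is 0.968c.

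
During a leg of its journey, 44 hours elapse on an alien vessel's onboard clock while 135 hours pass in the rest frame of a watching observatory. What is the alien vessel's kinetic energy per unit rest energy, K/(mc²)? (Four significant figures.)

From Δt = γΔτ: γ = 135/44 = 3.06818.
K/(mc²) = γ − 1 = 3.06818 − 1 = 2.068.

2.068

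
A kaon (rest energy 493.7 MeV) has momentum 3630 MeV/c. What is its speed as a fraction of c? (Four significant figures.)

pc/(mc²) = 3630/493.7 = 7.3526 = βγ = β/√(1−β²).
So β² = x²/(1 + x²) with x = 7.3526: x² = 54.0607, β² = 54.0607/55.0607 = 0.981838, β = 0.9909.

0.9909c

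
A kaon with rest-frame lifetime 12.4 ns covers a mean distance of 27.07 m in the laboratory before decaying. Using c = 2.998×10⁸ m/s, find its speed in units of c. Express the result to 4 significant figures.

Let x = d/(cτ) = 27.07 m / (2.998×10⁸ m/s × 1.240×10^-8 s) = 7.2817. Since d = βγcτ, x = βγ = β/√(1−β²).
Solving: β² = x²/(1+x²) = 53.0232/54.0232 = 0.981489, so β = 0.9907.

0.9907c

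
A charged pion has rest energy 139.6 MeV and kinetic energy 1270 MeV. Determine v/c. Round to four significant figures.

0.9951

γ = 1 + K/(mc²) = 1 + 1270/139.6 = 10.097.
β = √(1 − 1/γ²) = √(1 − 0.00980879) = √0.99019121 = 0.9951.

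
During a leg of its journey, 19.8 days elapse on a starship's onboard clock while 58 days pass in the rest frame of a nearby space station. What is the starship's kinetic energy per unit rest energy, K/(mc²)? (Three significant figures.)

γ = Δt/Δτ = 58/19.8 = 2.92929.
K/(mc²) = γ − 1 = 2.92929 − 1 = 1.93.

1.93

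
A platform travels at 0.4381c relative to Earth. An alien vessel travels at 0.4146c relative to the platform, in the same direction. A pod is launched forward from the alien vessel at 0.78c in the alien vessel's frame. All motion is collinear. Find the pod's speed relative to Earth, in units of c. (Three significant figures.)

0.961c

Compose velocities in two stages. Stage 1 (into S'): u₁ = (0.78+0.4146)/(1+0.78×0.4146) = 0.90268.
Stage 2 (into S): u = (0.90268+0.4381)/(1+0.90268×0.4381) = 0.96081, so the speed is 0.961c.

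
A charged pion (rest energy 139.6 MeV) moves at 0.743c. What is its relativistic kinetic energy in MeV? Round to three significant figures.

69.0 MeV

γ = 1/√(1 − β²) = 1/√(1 − 0.552049) = 1/√0.447951 = 1.49412.
Kinetic energy: K = (γ − 1)mc² = (1.49412 − 1) × 139.6 MeV = 0.49412 × 139.6 = 69.0 MeV.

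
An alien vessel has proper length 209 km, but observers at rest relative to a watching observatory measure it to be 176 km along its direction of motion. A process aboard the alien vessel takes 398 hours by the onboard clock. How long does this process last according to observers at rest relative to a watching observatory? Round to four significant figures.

472.6 hours

γ = L₀/L = 209/176 = 1.1875.
Δt = γΔτ = 1.1875 × 398 = 472.6 hours.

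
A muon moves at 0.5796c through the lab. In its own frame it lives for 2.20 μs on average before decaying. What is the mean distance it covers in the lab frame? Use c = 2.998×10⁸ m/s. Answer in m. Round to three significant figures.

Lorentz factor: γ = (1 − 0.33593616)^(−1/2) = 1.2271.
Lab-frame lifetime: Δt = γτ = 1.2271 × 2.20 μs = 2.6996 μs.
Distance: d = vΔt = 0.5796 × 2.998×10⁸ m/s × 2.6996×10^-6 s = 469 m.

469 m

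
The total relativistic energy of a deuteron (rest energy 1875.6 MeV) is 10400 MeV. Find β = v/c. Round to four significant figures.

γ = E/(mc²) = 10400/1875.6 = 5.5449.
β = √(1 − 1/γ²) = √(1 − 0.0325246) = √0.9674754 = 0.9836.

0.9836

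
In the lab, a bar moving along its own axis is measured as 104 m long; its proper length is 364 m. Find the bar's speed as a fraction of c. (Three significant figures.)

0.958c

Length contraction gives γ = L₀/L = 364/104 = 3.5.
β = √(1 − 1/γ²) = √0.918367 = 0.958.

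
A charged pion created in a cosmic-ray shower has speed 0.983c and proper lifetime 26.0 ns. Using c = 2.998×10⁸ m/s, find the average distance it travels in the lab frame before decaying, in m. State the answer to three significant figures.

Lorentz factor: γ = (1 − 0.966289)^(−1/2) = 5.4465.
Lab-frame lifetime: Δt = γτ = 5.4465 × 26.0 ns = 141.61 ns.
Distance: d = vΔt = 0.983 × 2.998×10⁸ m/s × 1.4161×10^-7 s = 41.7 m.

41.7 m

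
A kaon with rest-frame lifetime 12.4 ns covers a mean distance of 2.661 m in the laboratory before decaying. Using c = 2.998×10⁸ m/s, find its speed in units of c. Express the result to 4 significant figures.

Lab distance = (lab lifetime)·v = γτ·βc, so βγ = d/(cτ) = 2.661/(2.998×10⁸ × 1.240×10^-8) = 0.7158.
With βγ = 0.7158: γ² = 1 + (βγ)² = 1.51237, and β = (βγ)/γ = 0.7158/1.22978 = 0.5821.

0.5821c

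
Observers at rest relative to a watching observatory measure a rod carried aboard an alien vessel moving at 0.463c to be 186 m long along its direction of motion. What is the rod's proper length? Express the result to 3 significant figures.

γ = 1/√(1 − β²) = 1/√(1 − 0.214369) = 1/√0.785631 = 1/0.886358 = 1.1282.
Proper length: L₀ = γ·L = 1.1282 × 186 = 210 m.

210 m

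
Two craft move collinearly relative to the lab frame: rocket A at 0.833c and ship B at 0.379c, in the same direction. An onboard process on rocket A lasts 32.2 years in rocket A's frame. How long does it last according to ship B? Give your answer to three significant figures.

43.0 years

Speed of rocket A in ship B's frame: u = (v_A − v_B)/(1 − v_A v_B/c²) = (0.833 − 0.379)/(1 − 0.833×0.379) = 0.454/0.684293 = 0.66346; |u| = 0.66346c.
At |u| = 0.66346c, γ = (1 − 0.440179)^(−1/2) = 1.3365.
The clock on rocket A records proper time, so ship B measures Δt = γΔτ = 1.3365 × 32.2 = 43.0 years.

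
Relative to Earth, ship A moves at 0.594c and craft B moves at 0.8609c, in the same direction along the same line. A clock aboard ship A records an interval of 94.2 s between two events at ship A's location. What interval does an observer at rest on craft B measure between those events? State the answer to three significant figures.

Speed of ship A in craft B's frame: u = (v_A − v_B)/(1 − v_A v_B/c²) = (0.594 − 0.8609)/(1 − 0.594×0.8609) = −0.2669/0.4886254 = −0.54623; |u| = 0.54623c.
At |u| = 0.54623c, γ = (1 − 0.298367)^(−1/2) = 1.1938.
Ship A's interval is proper; time dilation gives Δt_B = γΔτ = 1.1938 × 94.2 s = 112 s.

112 s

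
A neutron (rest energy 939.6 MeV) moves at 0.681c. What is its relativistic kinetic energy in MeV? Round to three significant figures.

344 MeV

γ = 1/√(1 − β²) = 1/√(1 − 0.463761) = 1/√0.536239 = 1/0.732283 = 1.36559.
Kinetic energy: K = (γ − 1)mc² = (1.36559 − 1) × 939.6 MeV = 0.36559 × 939.6 = 344 MeV.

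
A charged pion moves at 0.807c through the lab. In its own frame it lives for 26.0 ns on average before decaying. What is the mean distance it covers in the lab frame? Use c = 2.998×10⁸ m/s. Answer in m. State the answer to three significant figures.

10.7 m

Lorentz factor: γ = (1 − 0.651249)^(−1/2) = 1.6933.
Lab-frame lifetime: Δt = γτ = 1.6933 × 26.0 ns = 44.026 ns.
Distance: d = vΔt = 0.807 × 2.998×10⁸ m/s × 4.4026×10^-8 s = 10.7 m.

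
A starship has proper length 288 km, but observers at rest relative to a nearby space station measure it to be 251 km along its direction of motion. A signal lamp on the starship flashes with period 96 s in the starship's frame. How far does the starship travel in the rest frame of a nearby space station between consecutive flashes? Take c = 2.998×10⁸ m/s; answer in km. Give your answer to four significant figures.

γ = L₀/L = 288/251 = 1.14741.
β = √(1 − 1/γ²) = 0.49035. Lab-frame period = γτ = 1.14741×96 s = 110.15 s. Distance = βc × γτ = 0.49035 × 2.998×10⁸ m/s × 110.15 s = 1.6193×10^10 m = 1.619×10^7 km.

1.619×10^7 km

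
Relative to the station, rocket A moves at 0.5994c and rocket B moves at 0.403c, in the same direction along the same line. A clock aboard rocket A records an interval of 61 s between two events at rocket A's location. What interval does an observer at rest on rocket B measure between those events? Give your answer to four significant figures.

Speed of rocket A in rocket B's frame: u = (v_A − v_B)/(1 − v_A v_B/c²) = (0.5994 − 0.403)/(1 − 0.5994×0.403) = 0.1964/0.7584418 = 0.25895; |u| = 0.25895c.
γ for this relative speed: γ = 1/√(1 − 0.0670551) = 1.0353.
The clock on rocket A records proper time, so rocket B measures Δt = γΔτ = 1.0353 × 61 = 63.15 s.

63.15 s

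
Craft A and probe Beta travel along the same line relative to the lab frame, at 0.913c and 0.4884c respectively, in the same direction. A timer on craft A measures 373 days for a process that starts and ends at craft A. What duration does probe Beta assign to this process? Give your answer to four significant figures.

580.6 days

The velocity of craft A relative to probe Beta is (0.913 − 0.4884)c / (1 − 0.913×0.4884) = 0.7663c; relative speed 0.7663c.
At |u| = 0.7663c, γ = (1 − 0.587216)^(−1/2) = 1.5565.
Craft A's interval is proper; time dilation gives Δt_B = γΔτ = 1.5565 × 373 days = 580.6 days.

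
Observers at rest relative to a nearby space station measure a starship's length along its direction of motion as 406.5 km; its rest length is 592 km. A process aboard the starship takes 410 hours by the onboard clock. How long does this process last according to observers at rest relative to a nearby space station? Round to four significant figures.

From L = L₀/γ: γ = 592/406.5 = 1.45633.
The same γ dilates the second interval: 1.45633 × 410 hours = 597.1 hours.

597.1 hours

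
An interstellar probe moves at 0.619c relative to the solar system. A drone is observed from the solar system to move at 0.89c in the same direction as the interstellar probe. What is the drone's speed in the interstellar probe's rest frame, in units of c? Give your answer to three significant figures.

Transform to the interstellar probe's frame: u' = (u − v)/(1 − uv/c²).
u' = (0.89 − 0.619)/(1 − 0.89×0.619) = 0.271/0.44909 = 0.60344.
Speed in the interstellar probe's frame: 0.603c (in the same direction).

0.603c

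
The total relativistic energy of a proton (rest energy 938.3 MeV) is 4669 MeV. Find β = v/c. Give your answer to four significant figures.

γ = E/(mc²) = 4669/938.3 = 4.976.
β = √(1 − 1/γ²) = √(1 − 0.0403868) = √0.9596132 = 0.9796.

0.9796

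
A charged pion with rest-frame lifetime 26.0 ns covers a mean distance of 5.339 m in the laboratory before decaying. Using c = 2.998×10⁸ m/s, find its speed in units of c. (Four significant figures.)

d = βγcτ ⇒ βγ = d/(cτ) = 5.339 m / (7.7948 m) = 0.68494.
β = (βγ)/√(1+(βγ)²) = 0.68494/√1.469143 = 0.5651.

0.5651c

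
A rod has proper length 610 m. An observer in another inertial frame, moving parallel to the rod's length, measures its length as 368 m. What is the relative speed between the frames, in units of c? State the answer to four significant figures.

Length contraction gives γ = L₀/L = 610/368 = 1.6576.
β = √(1 − 1/γ²) = √0.636051 = 0.7975.

0.7975c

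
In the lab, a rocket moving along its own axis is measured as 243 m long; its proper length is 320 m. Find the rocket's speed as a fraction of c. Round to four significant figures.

0.6507c

Length contraction gives γ = L₀/L = 320/243 = 1.3169.
β = √(1 − 1/γ²) = √0.423374 = 0.6507.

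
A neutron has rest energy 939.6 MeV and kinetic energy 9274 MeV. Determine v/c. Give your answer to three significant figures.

K = (γ−1)mc², so γ = 1 + 9274/939.6 = 10.87.
Then v/c = √(1 − γ⁻²) = √(1 − 0.00846332) = √0.99153668 = 0.996.

0.996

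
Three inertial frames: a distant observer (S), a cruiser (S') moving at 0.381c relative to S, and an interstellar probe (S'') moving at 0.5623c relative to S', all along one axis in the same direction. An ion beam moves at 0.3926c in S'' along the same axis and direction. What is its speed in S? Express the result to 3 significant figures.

First combine the ion beam and interstellar probe (S''→S'): u₁ = (0.3926 + 0.5623)/(1 + 0.3926×0.5623) = 0.9549/1.22075898 = 0.78222.
Then combine with the cruiser (S'→S): u = (0.78222 + 0.381)/(1 + 0.78222×0.381) = 1.16322/1.29802582 = 0.89615.

0.896c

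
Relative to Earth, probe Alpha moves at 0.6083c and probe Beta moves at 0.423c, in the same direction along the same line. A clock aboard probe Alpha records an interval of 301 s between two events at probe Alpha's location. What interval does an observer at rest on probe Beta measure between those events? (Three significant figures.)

311 s

The velocity of probe Alpha relative to probe Beta is (0.6083 − 0.423)c / (1 − 0.6083×0.423) = 0.2495c; relative speed 0.2495c.
γ for this relative speed: γ = 1/√(1 − 0.0622503) = 1.0327.
The clock on probe Alpha records proper time, so probe Beta measures Δt = γΔτ = 1.0327 × 301 = 311 s.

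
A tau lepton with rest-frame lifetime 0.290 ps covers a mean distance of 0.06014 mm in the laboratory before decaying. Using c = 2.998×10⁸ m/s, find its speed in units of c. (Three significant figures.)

d = βγcτ ⇒ βγ = d/(cτ) = 6.014×10^-5 m / (8.6942×10^-5 m) = 0.69173.
β = (βγ)/√(1+(βγ)²) = 0.69173/√1.47849 = 0.569.

0.569c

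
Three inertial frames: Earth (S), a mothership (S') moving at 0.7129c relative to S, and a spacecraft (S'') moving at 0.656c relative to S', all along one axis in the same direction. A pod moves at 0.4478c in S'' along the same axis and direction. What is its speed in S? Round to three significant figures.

0.974c

Apply u = (u'+v)/(1+u'v) twice. Pod in the mothership frame: (0.4478+0.656)/(1+0.4478·0.656) = 1.1038/1.2937568 = 0.85317c.
That velocity, transformed to the rest frame of Earth: (0.85317+0.7129)/(1+0.85317·0.7129) = 1.56607/1.608224893 = 0.97379c.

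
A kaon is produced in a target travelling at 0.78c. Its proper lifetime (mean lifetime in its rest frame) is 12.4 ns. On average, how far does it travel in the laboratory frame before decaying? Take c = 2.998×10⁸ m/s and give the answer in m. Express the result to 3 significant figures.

4.63 m

Lorentz factor: γ = (1 − 0.6084)^(−1/2) = 1.598.
Lab-frame lifetime: Δt = γτ = 1.598 × 12.4 ns = 19.815 ns.
Distance: d = vΔt = 0.78 × 2.998×10⁸ m/s × 1.9815×10^-8 s = 4.63 m.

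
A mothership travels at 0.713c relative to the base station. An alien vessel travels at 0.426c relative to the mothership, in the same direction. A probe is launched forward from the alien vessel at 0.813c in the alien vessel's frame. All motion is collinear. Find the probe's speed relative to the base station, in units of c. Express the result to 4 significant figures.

0.9862c

First combine the probe and alien vessel (S''→S'): u₁ = (0.813 + 0.426)/(1 + 0.813×0.426) = 1.239/1.346338 = 0.92027.
Then combine with the mothership (S'→S): u = (0.92027 + 0.713)/(1 + 0.92027×0.713) = 1.63327/1.65615251 = 0.98618.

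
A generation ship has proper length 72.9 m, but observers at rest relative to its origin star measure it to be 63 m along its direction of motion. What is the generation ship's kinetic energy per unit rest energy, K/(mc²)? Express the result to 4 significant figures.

0.1571

From L = L₀/γ: γ = 72.9/63 = 1.15714.
K/(mc²) = γ − 1 = 1.15714 − 1 = 0.1571.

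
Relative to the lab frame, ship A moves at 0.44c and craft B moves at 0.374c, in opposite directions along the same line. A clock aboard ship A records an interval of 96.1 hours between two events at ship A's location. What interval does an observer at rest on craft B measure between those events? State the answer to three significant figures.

134 hours

The velocity of ship A relative to craft B is (0.44 + 0.374)c / (1 + 0.44×0.374) = 0.69898c; relative speed 0.69898c.
γ for this relative speed: γ = 1/√(1 − 0.488573) = 1.3983.
Ship A's interval is proper; time dilation gives Δt_B = γΔτ = 1.3983 × 96.1 hours = 134 hours.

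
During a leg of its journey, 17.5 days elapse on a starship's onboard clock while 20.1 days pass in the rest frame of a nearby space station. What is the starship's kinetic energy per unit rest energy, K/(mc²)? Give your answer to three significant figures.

0.149

γ = Δt/Δτ = 20.1/17.5 = 1.14857.
Since K = (γ−1)mc², K/(mc²) = 1.14857 − 1 = 0.149.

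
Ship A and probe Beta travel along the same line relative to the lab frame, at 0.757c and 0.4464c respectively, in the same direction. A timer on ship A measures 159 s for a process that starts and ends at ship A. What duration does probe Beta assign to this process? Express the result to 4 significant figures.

The velocity of ship A relative to probe Beta is (0.757 − 0.4464)c / (1 − 0.757×0.4464) = 0.46913c; relative speed 0.46913c.
γ for this relative speed: γ = 1/√(1 − 0.220083) = 1.1323.
The clock on ship A records proper time, so probe Beta measures Δt = γΔτ = 1.1323 × 159 = 180.0 s.

180.0 s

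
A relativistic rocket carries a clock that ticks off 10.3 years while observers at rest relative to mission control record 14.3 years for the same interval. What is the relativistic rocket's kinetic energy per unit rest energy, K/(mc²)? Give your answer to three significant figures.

0.388

The time-dilation ratio gives γ = 14.3/10.3 = 1.38835.
K/(mc²) = γ − 1 = 1.38835 − 1 = 0.388.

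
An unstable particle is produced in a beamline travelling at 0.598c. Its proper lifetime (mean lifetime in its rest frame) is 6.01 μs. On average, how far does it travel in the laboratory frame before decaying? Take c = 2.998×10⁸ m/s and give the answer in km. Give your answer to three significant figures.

β² = 0.357604, so γ = 1/√0.642396 = 1.2477.
Lab-frame lifetime: Δt = γτ = 1.2477 × 6.01 μs = 7.4987 μs.
Distance: d = vΔt = 0.598 × 2.998×10⁸ m/s × 7.4987×10^-6 s = 1340 m = 1.34 km.

1.34 km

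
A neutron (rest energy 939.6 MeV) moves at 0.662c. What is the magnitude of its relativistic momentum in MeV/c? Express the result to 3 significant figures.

γ = 1/√(1 − β²) = 1/√(1 − 0.438244) = 1/√0.561756 = 1/0.749504 = 1.3342.
Momentum: p = γβ·mc = 1.3342 × 0.662 × 939.6 MeV/c = 830 MeV/c.

830 MeV/c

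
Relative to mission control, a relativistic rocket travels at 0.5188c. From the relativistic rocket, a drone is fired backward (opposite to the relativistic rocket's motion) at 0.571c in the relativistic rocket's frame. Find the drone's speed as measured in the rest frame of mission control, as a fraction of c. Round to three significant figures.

Relativistic velocity addition: u = (u' + v)/(1 + u'v/c²), with u' = −0.571c and v = 0.5188c.
Numerator: −0.571 + 0.5188 = −0.0522. Denominator: 1 + (−0.571)(0.5188) = 0.7037652.
u = −0.0522/0.7037652 = −0.074172, so the speed is 0.0742c.

0.0742c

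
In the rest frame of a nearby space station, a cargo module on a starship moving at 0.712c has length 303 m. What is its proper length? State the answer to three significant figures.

Lorentz factor: γ = (1 − 0.506944)^(−1/2) = 1.4241.
Proper length: L₀ = γ·L = 1.4241 × 303 = 432 m.

432 m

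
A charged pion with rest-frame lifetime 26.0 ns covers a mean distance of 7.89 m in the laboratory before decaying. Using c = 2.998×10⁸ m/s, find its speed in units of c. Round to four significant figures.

0.7114c

Let x = d/(cτ) = 7.890 m / (2.998×10⁸ m/s × 2.600×10^-8 s) = 1.0122. Since d = βγcτ, x = βγ = β/√(1−β²).
Solving: β² = x²/(1+x²) = 1.02455/2.02455 = 0.506063, so β = 0.7114.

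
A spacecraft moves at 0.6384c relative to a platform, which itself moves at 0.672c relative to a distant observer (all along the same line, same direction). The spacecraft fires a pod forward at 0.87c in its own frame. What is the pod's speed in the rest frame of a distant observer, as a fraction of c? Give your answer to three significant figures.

0.994c

Compose velocities in two stages. Stage 1 (into S'): u₁ = (0.87+0.6384)/(1+0.87×0.6384) = 0.96978.
Stage 2 (into S): u = (0.96978+0.672)/(1+0.96978×0.672) = 0.994, so the speed is 0.994c.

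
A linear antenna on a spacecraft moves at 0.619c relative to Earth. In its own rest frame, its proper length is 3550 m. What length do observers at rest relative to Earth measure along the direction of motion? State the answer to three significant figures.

Lorentz factor: γ = (1 − 0.383161)^(−1/2) = 1.2733.
Along the direction of motion the measured length is L₀/γ = 3550/1.2733 = 2790 m.

2790 m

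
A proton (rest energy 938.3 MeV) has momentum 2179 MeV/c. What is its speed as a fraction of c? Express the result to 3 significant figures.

pc/(mc²) = 2179/938.3 = 2.3223 = βγ = β/√(1−β²).
So β² = x²/(1 + x²) with x = 2.3223: x² = 5.39308, β² = 5.39308/6.39308 = 0.843581, β = 0.918.

0.918c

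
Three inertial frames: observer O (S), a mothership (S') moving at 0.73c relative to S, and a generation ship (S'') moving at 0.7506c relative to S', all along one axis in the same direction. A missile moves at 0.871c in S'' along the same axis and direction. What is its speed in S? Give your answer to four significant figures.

0.9969c

First combine the missile and generation ship (S''→S'): u₁ = (0.871 + 0.7506)/(1 + 0.871×0.7506) = 1.6216/1.6537726 = 0.98055.
Then combine with the mothership (S'→S): u = (0.98055 + 0.73)/(1 + 0.98055×0.73) = 1.71055/1.7158015 = 0.99694.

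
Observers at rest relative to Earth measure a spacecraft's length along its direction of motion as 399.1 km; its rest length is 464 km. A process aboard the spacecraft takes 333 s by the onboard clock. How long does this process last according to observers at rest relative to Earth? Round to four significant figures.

Length contraction gives γ = L₀/L = 464/399.1 = 1.16262.
The same γ dilates the second interval: 1.16262 × 333 s = 387.2 s.

387.2 s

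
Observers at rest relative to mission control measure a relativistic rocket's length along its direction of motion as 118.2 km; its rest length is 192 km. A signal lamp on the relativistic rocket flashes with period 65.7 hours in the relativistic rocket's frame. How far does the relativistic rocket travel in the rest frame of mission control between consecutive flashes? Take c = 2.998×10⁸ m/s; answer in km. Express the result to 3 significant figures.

Length contraction gives γ = L₀/L = 192/118.2 = 1.62437.
β = √(1 − 1/γ²) = 0.78804. Lab-frame period = γτ = 1.62437×65.7 hours = 106.72 hours. Distance = βc × γτ = 0.78804 × 2.998×10⁸ m/s × 384192 s = 9.0767×10^13 m = 9.08×10^10 km.

9.08×10^10 km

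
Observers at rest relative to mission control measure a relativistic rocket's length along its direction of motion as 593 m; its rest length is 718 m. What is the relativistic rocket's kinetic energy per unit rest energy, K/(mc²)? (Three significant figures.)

Length contraction gives γ = L₀/L = 718/593 = 1.21079.
K/(mc²) = γ − 1 = 1.21079 − 1 = 0.211.

0.211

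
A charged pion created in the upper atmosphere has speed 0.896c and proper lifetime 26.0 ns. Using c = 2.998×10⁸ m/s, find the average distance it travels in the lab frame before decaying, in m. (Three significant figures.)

15.7 m

γ = 1/√(1 − β²) = 1/√(1 − 0.802816) = 1/√0.197184 = 1/0.444054 = 2.252.
Lab-frame lifetime: Δt = γτ = 2.252 × 26.0 ns = 58.552 ns.
Distance: d = vΔt = 0.896 × 2.998×10⁸ m/s × 5.8552×10^-8 s = 15.7 m.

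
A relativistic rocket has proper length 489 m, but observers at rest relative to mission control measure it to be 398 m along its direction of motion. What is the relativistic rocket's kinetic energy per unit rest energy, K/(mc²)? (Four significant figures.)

0.2286

γ = L₀/L = 489/398 = 1.22864.
K/(mc²) = γ − 1 = 1.22864 − 1 = 0.2286.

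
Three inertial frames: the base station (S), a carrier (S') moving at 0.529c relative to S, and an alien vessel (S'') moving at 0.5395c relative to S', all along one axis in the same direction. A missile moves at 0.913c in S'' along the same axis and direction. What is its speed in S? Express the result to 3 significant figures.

Apply u = (u'+v)/(1+u'v) twice. Missile in the carrier frame: (0.913+0.5395)/(1+0.913·0.5395) = 1.4525/1.4925635 = 0.97316c.
That velocity, transformed to the rest frame of the base station: (0.97316+0.529)/(1+0.97316·0.529) = 1.50216/1.51480164 = 0.99165c.

0.992c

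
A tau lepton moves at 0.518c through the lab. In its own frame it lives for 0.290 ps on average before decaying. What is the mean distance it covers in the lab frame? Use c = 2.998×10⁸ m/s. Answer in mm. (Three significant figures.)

0.0527 mm

With β = 0.518, γ = 1/√(1 − 0.518²) = 1/√0.731676 = 1.1691.
Lab-frame lifetime: Δt = γτ = 1.1691 × 0.290 ps = 0.33904 ps.
Distance: d = vΔt = 0.518 × 2.998×10⁸ m/s × 3.3904×10^-13 s = 5.27×10^-5 m = 0.0527 mm.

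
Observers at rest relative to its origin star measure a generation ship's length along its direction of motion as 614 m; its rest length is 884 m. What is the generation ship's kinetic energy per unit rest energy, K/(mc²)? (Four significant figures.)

0.4397

From L = L₀/γ: γ = 884/614 = 1.43974.
K/(mc²) = γ − 1 = 1.43974 − 1 = 0.4397.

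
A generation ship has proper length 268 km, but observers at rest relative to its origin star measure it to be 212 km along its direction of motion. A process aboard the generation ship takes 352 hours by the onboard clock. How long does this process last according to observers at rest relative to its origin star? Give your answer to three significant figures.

From L = L₀/γ: γ = 268/212 = 1.26415.
The same γ dilates the second interval: 1.26415 × 352 hours = 445 hours.

445 hours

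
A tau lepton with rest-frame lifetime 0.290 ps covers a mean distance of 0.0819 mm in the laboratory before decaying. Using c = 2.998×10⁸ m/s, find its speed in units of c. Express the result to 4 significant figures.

d = βγcτ ⇒ βγ = d/(cτ) = 8.190×10^-5 m / (8.6942×10^-5 m) = 0.94201.
β = (βγ)/√(1+(βγ)²) = 0.94201/√1.887383 = 0.6857.

0.6857c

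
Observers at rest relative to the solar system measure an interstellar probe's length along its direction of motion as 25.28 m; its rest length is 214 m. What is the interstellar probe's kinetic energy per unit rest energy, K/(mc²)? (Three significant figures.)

γ = L₀/L = 214/25.28 = 8.46519.
K/(mc²) = γ − 1 = 8.46519 − 1 = 7.47.

7.47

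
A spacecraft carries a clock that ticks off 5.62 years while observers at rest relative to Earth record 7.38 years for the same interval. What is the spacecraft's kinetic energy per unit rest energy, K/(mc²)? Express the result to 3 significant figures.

The time-dilation ratio gives γ = 7.38/5.62 = 1.31317.
K/(mc²) = γ − 1 = 1.31317 − 1 = 0.313.

0.313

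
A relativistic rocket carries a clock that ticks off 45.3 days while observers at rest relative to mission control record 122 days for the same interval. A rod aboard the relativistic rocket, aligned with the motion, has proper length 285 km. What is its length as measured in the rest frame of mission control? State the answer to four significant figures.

105.8 km

The time-dilation ratio gives γ = 122/45.3 = 2.69316.
L = L₀/γ = 285/2.69316 = 105.8 km.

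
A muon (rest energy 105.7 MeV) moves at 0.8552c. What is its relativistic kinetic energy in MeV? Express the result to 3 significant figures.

98.2 MeV

γ = 1/√(1 − β²) = 1/√(1 − 0.73136704) = 1/√0.26863296 = 1.92939.
Kinetic energy: K = (γ − 1)mc² = (1.92939 − 1) × 105.7 MeV = 0.92939 × 105.7 = 98.2 MeV.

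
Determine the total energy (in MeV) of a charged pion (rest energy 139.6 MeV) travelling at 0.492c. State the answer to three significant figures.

With β = 0.492, γ = 1/√(1 − 0.492²) = 1/√0.757936 = 1.1486.
Total energy: E = γmc² = 1.1486 × 139.6 MeV = 160 MeV.

160 MeV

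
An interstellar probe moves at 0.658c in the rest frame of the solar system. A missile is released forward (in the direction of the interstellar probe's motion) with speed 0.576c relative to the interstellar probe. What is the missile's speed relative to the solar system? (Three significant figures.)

0.895c

Relativistic velocity addition: u = (u' + v)/(1 + u'v/c²), with u' = 0.576c and v = 0.658c.
Numerator: 0.576 + 0.658 = 1.234. Denominator: 1 + (0.576)(0.658) = 1.379008.
u = 1.234/1.379008 = 0.89485, so the speed is 0.895c.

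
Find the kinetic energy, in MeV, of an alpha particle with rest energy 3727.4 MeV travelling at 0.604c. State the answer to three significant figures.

949 MeV

With β = 0.604, γ = 1/√(1 − 0.604²) = 1/√0.635184 = 1.25473.
Kinetic energy: K = (γ − 1)mc² = (1.25473 − 1) × 3727.4 MeV = 0.25473 × 3727.4 = 949 MeV.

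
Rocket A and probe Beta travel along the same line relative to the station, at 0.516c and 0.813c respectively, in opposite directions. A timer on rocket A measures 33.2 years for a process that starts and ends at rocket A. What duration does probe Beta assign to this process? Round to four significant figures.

The velocity of rocket A relative to probe Beta is (0.516 + 0.813)c / (1 + 0.516×0.813) = 0.93624c; relative speed 0.93624c.
γ for this relative speed: γ = 1/√(1 − 0.876545) = 2.8461.
The clock on rocket A records proper time, so probe Beta measures Δt = γΔτ = 2.8461 × 33.2 = 94.49 years.

94.49 years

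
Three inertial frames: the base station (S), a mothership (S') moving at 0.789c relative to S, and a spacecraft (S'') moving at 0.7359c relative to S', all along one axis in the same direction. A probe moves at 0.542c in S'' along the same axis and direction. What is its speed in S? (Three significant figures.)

0.989c

Apply u = (u'+v)/(1+u'v) twice. Probe in the mothership frame: (0.542+0.7359)/(1+0.542·0.7359) = 1.2779/1.3988578 = 0.91353c.
That velocity, transformed to the rest frame of the base station: (0.91353+0.789)/(1+0.91353·0.789) = 1.70253/1.72077517 = 0.9894c.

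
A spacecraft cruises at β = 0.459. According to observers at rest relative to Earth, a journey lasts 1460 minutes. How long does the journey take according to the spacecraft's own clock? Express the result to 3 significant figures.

1300 minutes

With β = 0.459, γ = 1/√(1 − 0.459²) = 1/√0.789319 = 1.1256.
The moving clock records proper time: Δτ = Δt/γ = 1460/1.1256 = 1300 minutes.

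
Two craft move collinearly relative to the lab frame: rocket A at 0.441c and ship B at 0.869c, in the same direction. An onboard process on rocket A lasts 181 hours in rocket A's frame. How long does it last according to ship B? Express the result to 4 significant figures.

251.4 hours

The velocity of rocket A relative to ship B is (0.441 − 0.869)c / (1 − 0.441×0.869) = −0.69394c; relative speed 0.69394c.
γ for this relative speed: γ = 1/√(1 − 0.481553) = 1.3888.
The clock on rocket A records proper time, so ship B measures Δt = γΔτ = 1.3888 × 181 = 251.4 hours.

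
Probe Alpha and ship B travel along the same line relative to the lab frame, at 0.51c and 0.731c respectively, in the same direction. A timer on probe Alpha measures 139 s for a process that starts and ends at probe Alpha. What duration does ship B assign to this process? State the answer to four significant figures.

The velocity of probe Alpha relative to ship B is (0.51 − 0.731)c / (1 − 0.51×0.731) = −0.35237c; relative speed 0.35237c.
At |u| = 0.35237c, γ = (1 − 0.124165)^(−1/2) = 1.0685.
The clock on probe Alpha records proper time, so ship B measures Δt = γΔτ = 1.0685 × 139 = 148.5 s.

148.5 s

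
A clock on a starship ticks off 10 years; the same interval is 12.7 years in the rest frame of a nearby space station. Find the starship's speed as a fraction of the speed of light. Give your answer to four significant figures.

γ = Δt/Δτ = 12.7/10 = 1.27.
β = √(1 − 1/γ²) = √(1 − 0.620001) = √0.379999 = 0.6164.

0.6164c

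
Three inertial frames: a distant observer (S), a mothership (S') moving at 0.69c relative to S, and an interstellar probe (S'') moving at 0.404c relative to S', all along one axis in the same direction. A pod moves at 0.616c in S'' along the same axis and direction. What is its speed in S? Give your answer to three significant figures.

0.964c

Compose velocities in two stages. Stage 1 (into S'): u₁ = (0.616+0.404)/(1+0.616×0.404) = 0.81674.
Stage 2 (into S): u = (0.81674+0.69)/(1+0.81674×0.69) = 0.96367, so the speed is 0.964c.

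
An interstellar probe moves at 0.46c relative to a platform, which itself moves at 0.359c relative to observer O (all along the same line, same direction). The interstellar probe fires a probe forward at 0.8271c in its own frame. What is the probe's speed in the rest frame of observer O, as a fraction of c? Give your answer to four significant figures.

0.9675c

Apply u = (u'+v)/(1+u'v) twice. Probe in the platform frame: (0.8271+0.46)/(1+0.8271·0.46) = 1.2871/1.380466 = 0.93237c.
That velocity, transformed to the rest frame of observer O: (0.93237+0.359)/(1+0.93237·0.359) = 1.29137/1.33472083 = 0.96752c.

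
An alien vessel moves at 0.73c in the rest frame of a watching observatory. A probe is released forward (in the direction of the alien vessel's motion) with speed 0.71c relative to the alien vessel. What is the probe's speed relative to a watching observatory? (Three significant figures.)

0.948c

In units of c, u = (u' + v)/(1 + u'v) with u' = 0.71 and v = 0.73.
Numerator: 0.71 + 0.73 = 1.44. Denominator: 1 + (0.71)(0.73) = 1.5183.
u = 1.44/1.5183 = 0.94843, so the speed is 0.948c.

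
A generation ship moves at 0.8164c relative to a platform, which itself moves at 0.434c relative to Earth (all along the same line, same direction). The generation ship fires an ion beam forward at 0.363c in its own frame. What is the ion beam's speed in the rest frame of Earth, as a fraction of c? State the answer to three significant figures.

0.963c

First combine the ion beam and generation ship (S''→S'): u₁ = (0.363 + 0.8164)/(1 + 0.363×0.8164) = 1.1794/1.2963532 = 0.90978.
Then combine with the platform (S'→S): u = (0.90978 + 0.434)/(1 + 0.90978×0.434) = 1.34378/1.39484452 = 0.96339.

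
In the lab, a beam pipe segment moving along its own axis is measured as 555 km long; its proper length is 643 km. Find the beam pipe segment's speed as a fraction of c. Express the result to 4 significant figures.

0.5050c

Length contraction gives γ = L₀/L = 643/555 = 1.1586.
β = √(1 − 1/γ²) = √0.25504 = 0.5050.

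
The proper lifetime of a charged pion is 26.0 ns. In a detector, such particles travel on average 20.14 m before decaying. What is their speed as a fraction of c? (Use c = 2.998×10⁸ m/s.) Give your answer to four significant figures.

0.9326c

Lab distance = (lab lifetime)·v = γτ·βc, so βγ = d/(cτ) = 20.14/(2.998×10⁸ × 2.600×10^-8) = 2.5838.
With βγ = 2.5838: γ² = 1 + (βγ)² = 7.67602, and β = (βγ)/γ = 2.5838/2.77056 = 0.9326.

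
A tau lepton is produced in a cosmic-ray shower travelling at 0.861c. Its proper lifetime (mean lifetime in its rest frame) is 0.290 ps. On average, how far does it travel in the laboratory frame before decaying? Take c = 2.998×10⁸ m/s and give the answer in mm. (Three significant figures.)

With β = 0.861, γ = 1/√(1 − 0.861²) = 1/√0.258679 = 1.9662.
Lab-frame lifetime: Δt = γτ = 1.9662 × 0.290 ps = 0.5702 ps.
Distance: d = vΔt = 0.861 × 2.998×10⁸ m/s × 5.7020×10^-13 s = 1.47×10^-4 m = 0.147 mm.

0.147 mm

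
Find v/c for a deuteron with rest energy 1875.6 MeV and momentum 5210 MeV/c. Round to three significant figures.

βγ = pc/(mc²) = 5210/1875.6 = 2.7778.
Since γ² = 1 + (βγ)² = 8.71617, γ = √8.71617 = 2.95232, and β = (βγ)/γ = 2.7778/2.95232 = 0.941.

0.941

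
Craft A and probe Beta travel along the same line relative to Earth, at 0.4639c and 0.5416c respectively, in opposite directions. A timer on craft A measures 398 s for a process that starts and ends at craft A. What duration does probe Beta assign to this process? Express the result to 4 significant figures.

668.7 s

The velocity of craft A relative to probe Beta is (0.4639 + 0.5416)c / (1 + 0.4639×0.5416) = 0.8036c; relative speed 0.8036c.
γ for this relative speed: γ = 1/√(1 − 0.645773) = 1.6802.
Craft A's interval is proper; time dilation gives Δt_B = γΔτ = 1.6802 × 398 s = 668.7 s.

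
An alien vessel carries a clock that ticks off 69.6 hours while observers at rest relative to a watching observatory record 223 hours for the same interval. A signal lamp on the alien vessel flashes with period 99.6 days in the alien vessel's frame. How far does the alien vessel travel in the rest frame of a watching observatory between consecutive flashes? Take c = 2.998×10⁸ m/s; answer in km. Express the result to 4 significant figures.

7.853×10^12 km

γ = Δt/Δτ = 223/69.6 = 3.20402.
β = √(1 − 1/γ²) = 0.95005. Lab-frame period = γτ = 3.20402×99.6 days = 319.12 days. Distance = βc × γτ = 0.95005 × 2.998×10⁸ m/s × 27571968 s = 7.8532×10^15 m = 7.853×10^12 km.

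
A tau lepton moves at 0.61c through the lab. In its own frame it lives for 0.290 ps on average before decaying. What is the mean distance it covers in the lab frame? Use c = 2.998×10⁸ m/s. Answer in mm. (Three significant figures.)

0.0669 mm

Lorentz factor: γ = (1 − 0.3721)^(−1/2) = 1.262.
Lab-frame lifetime: Δt = γτ = 1.262 × 0.290 ps = 0.36598 ps.
Distance: d = vΔt = 0.61 × 2.998×10⁸ m/s × 3.6598×10^-13 s = 6.69×10^-5 m = 0.0669 mm.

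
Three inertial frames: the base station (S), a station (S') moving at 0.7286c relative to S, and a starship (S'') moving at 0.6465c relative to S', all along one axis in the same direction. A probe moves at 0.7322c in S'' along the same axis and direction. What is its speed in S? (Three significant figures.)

0.990c

Compose velocities in two stages. Stage 1 (into S'): u₁ = (0.7322+0.6465)/(1+0.7322×0.6465) = 0.93575.
Stage 2 (into S): u = (0.93575+0.7286)/(1+0.93575×0.7286) = 0.98963, so the speed is 0.990c.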